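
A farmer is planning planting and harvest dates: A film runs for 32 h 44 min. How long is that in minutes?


Hours: 32
Minutes: 44
Convert hours to minutes: 32 x 60 = 1920
Add remaining minutes: 1920 + 44 = 1964

1964


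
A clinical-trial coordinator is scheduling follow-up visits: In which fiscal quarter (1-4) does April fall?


Month: April (month 4)
Q1: January-March (months 1-3)
Q2: April-June (months 4-6)
Q3: July-September (months 7-9)
Q4: October-December (months 10-12)
Month 4 falls in Q2

2


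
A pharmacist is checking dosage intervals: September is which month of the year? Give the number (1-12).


Calendar month order:
8. August
9. September <--
10. October
September is month number 9

9


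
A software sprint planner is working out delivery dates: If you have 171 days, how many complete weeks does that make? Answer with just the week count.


Total days: 171
Days per week: 7
Division: 171 / 7 = 24 remainder 3
Complete weeks: 24
Remaining days: 3

24


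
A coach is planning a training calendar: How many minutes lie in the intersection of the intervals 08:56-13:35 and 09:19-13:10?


Interval A: [536, 815] minutes from midnight
Interval B: [559, 790] minutes from midnight
Overlap start = max(536, 559) = 559
Overlap end = min(815, 790) = 790
Overlap = 790 - 559 = 231 minutes

231


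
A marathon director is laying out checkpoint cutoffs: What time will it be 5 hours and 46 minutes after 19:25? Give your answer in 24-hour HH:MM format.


Start time: 19:25
Adding: 5 hours 46 minutes
Minutes: 25 + 46 = 71
Minute overflow: 71 >= 60, so carry 1 hour, minutes = 11
Hours: 19 + 5 + 1 = 25
Hour wraparound: 25 mod 24 = 1
Result: 01:11

01:11


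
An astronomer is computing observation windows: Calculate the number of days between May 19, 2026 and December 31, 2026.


Start: May 19, 2026
End: December 31, 2026
Days left in May: 12
June: 30
July: 31
August: 31
September: 30
... plus remaining months
Sum of remaining months: 214
Total: 12 + 214 = 226

226


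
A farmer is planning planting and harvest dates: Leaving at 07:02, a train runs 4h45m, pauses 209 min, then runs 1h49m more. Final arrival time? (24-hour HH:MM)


Depart: 07:02
Leg 1: +285 min -> 11:47
Layover: +209 min -> 15:16
Leg 2: +109 min -> 17:05
Total travel: 603 minutes = 10h 3m
Arrival: 17:05

17:05


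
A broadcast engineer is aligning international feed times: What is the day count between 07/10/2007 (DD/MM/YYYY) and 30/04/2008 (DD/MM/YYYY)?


Start date: 2007-10-07
End date: 2008-04-30
Oct 2007: +25 days
Nov 2007: +30 days
Dec 2007: +31 days
... (4 more months)
Total: 206 days

206


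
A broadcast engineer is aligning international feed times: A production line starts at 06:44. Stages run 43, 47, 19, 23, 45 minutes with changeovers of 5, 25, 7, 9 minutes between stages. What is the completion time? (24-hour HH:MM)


Start: 06:44 = 404 min from midnight
  after task 1 (43 min): 07:27
  after break (5 min): 07:32
  after task 2 (47 min): 08:19
  after break (25 min): 08:44
  after task 3 (19 min): 09:03
  after break (7 min): 09:10
  after task 4 (23 min): 09:33
  after break (9 min): 09:42
  after task 5 (45 min): 10:27
Total elapsed: 223 minutes
End time: 10:27

10:27


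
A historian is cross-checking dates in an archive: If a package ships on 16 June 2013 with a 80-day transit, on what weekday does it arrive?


Start: 2013-06-16 (Sunday)
Step 1 - find target date: add 80 days
  2013-06-16 + 80 days = 2013-09-04
Step 2 - day of week:
  80 mod 7 = 3
  Sunday + 3 days -> Wednesday
Result: Wednesday (2013-09-04)

Wednesday


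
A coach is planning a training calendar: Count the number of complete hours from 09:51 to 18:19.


Start: 09:51
End: 18:19
Hour difference: 18 - 9 = 9 hours
Minute difference: 19 - 51 = -32 minutes
Total minutes: 508
Complete hours: 508 / 60 = 8 (remainder 28)

8


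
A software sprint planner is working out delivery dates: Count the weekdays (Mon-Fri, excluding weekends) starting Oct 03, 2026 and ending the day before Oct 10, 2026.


Start: 2026-10-03 (Saturday)
End (exclusive): 2026-10-10 (Saturday)
Total calendar days: 7
Full weeks: 7 // 7 = 1 -> 5 weekdays
Remaining 0 days starting on Saturday:
Total business days: 5 + 0 = 5

5


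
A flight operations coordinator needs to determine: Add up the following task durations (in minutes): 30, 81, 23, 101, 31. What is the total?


Durations: 30, 81, 23, 101, 31
Running sum: 30
+ 81 = 111
+ 23 = 134
+ 101 = 235
+ 31 = 266
Total duration: 266 minutes
That is 4 hours and 26 minutes

266


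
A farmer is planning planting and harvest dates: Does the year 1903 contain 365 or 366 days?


Year: 1903
Check leap year rules:
Divisible by 4? No
1903 is not a leap year
Days: 365

365


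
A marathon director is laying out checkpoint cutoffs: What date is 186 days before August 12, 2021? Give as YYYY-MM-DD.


Start: 2021-08-12
Subtracting 186 days
Days already passed in August: 12
After going back through August: 174 more days to subtract
July 2021: 31 days, 143 remaining
June 2021: 30 days, 113 remaining
May 2021: 31 days, 82 remaining
April 2021: 30 days, 52 remaining
Result: 2021-02-07

2021-02-07


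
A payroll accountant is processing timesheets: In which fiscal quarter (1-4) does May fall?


Month: May (month 5)
Q1: January-March (months 1-3)
Q2: April-June (months 4-6)
Q3: July-September (months 7-9)
Q4: October-December (months 10-12)
Month 5 falls in Q2

2


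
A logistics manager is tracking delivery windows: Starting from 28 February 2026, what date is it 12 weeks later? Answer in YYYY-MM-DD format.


Start: 2026-02-28
Weeks to add: 12
Convert to days: 12 x 7 = 84 days
Add 84 days to 2026-02-28
Result: 2026-05-23

2026-05-23


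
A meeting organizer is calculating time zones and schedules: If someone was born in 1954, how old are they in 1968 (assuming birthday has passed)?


Birth year: 1954
Current year: 1968
Age = current year - birth year
Age = 1968 - 1954 = 14

14


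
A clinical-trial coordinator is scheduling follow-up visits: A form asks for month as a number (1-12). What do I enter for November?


Calendar month order:
10. October
11. November <--
12. December
November is month number 11

11


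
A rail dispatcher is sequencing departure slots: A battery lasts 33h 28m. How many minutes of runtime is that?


Hours: 33
Extra minutes: 28
Minutes per hour: 60
Hours to minutes: 33 x 60 = 1980
Total: 1980 + 28 = 2008

2008


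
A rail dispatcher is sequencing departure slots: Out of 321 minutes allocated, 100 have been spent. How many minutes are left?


Total budget: 321 minutes
Time used: 100 minutes
Remaining: 321 - 100 = 221 minutes
Percent used: 31.2%
Percent remaining: 68.8%

221


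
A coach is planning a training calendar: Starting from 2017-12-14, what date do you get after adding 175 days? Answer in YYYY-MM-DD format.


Start: 2017-12-14
Adding 175 days
Days remaining in December: 17
After December: 158 days still to add
January 2018: 31 days, 127 remaining
February 2018: 28 days, 99 remaining
March 2018: 31 days, 68 remaining
April 2018: 30 days, 38 remaining
Result: 2018-06-07

2018-06-07


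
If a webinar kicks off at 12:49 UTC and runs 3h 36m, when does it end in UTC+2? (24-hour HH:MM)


Start: 12:49 in UTC
Step 1 - add duration:
  minutes: 49 + 36 = 85 (carry 1h)
  hours: 12 + 3 + 1 = 16
  end in UTC: 16:25
Step 2 - convert UTC -> UTC+2:
  offset difference: 2 - (0) = 2 hours
  16 + (2) = 18 -> mod 24 = 18
Result: 18:25 in UTC+2

18:25


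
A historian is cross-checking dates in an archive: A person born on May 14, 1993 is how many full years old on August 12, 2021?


Birth: 1993-05-14
Reference: 2021-08-12
Year difference: 2021 - 1993 = 28
Has birthday (05-14) occurred by 08-12? Yes
Age in full years: 28

28


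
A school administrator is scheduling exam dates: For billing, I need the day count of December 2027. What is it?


Month: December
Year: 2027
December is a 31-day month
Total: 31 days

31


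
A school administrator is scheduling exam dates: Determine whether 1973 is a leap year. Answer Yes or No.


Year: 1973
Divisible by 4? 1973 / 4 = 493.25 -> No
Not divisible by 4, so NOT a leap year

No


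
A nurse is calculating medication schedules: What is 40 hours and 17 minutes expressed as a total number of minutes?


Hours: 40
Minutes: 17
Convert hours to minutes: 40 x 60 = 2400
Add remaining minutes: 2400 + 17 = 2417

2417


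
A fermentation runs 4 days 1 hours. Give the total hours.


Days: 4
Extra hours: 1
Hours per day: 24
Days to hours: 4 x 24 = 96
Total: 96 + 1 = 97

97


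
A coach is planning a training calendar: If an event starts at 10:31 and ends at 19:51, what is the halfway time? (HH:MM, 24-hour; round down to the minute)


Start time: 10:31 = 631 minutes from midnight
End time: 19:51 = 1191 minutes from midnight
Sum: 631 + 1191 = 1822
Midpoint: 1822 / 2 = 911 minutes
Convert: 911 / 60 = 15 hours, 11 minutes
Result: 15:11

15:11


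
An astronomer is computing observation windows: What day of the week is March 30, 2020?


Date: 2020-03-30
January 1, 2020 is a Wednesday
Day of year: 90
Offset from Jan 1: 89 days
89 mod 7 = 5
Result: Monday

Monday


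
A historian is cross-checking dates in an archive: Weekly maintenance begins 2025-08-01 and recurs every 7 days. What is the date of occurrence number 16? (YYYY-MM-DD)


First occurrence: 2025-08-01 (occurrence 1)
Each occurrence is 7 days after the previous.
Occurrence 16 is 15 weeks after the first.
15 weeks = 105 days
2025-08-01 + 105 days = 2025-11-14

2025-11-14


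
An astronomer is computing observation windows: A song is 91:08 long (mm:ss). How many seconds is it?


Minutes: 91
Extra seconds: 8
Seconds per minute: 60
Minutes to seconds: 91 x 60 = 5460
Total: 5460 + 8 = 5468

5468


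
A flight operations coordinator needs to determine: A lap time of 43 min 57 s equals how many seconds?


Minutes: 43
Seconds: 57
Convert minutes to seconds: 43 x 60 = 2580
Add remaining seconds: 2580 + 57 = 2637

2637


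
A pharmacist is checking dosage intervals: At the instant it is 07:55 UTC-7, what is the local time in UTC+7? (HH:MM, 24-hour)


Local time: 07:55 at UTC-7 (offset -7h)
Target zone: UTC+7 (offset 7h)
Difference: 7 - (-7) = 14 hours
Calculation: 7 + (14) = 21
Result: 21:55

21:55


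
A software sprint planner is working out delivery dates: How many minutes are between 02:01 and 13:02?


Start time: 02:01 = 121 minutes from midnight
End time: 13:02 = 782 minutes from midnight
Difference: 782 - 121 = 661 minutes
That is 11 hours and 1 minutes

661


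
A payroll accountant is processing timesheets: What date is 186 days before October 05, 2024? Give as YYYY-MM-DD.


Start: 2024-10-05
Subtracting 186 days
Days already passed in October: 5
After going back through October: 181 more days to subtract
September 2024: 30 days, 151 remaining
August 2024: 31 days, 120 remaining
July 2024: 31 days, 89 remaining
June 2024: 30 days, 59 remaining
Result: 2024-04-02

2024-04-02


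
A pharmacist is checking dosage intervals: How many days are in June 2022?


Month: June
Year: 2022
June is a 30-day month
Total: 30 days

30


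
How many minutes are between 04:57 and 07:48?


Start time: 04:57 = 297 minutes from midnight
End time: 07:48 = 468 minutes from midnight
Difference: 468 - 297 = 171 minutes
That is 2 hours and 51 minutes

171


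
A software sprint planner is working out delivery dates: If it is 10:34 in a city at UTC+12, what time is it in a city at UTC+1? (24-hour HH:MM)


Local time: 10:34 at UTC+12 (offset 12h)
Target zone: UTC+1 (offset 1h)
Difference: 1 - (12) = -11 hours
Calculation: 10 + (-11) = -1
Wraparound: (-1) mod 24 = 23
Result: 23:34

23:34


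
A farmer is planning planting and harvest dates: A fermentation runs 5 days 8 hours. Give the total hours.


Days: 5
Extra hours: 8
Hours per day: 24
Days to hours: 5 x 24 = 120
Total: 120 + 8 = 128

128


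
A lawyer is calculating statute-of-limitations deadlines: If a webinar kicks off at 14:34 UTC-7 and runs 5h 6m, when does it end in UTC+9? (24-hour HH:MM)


Start: 14:34 in UTC-7
Step 1 - add duration:
  minutes: 34 + 6 = 40
  hours: 14 + 5 + 0 = 19
  end in UTC-7: 19:40
Step 2 - convert UTC-7 -> UTC+9:
  offset difference: 9 - (-7) = 16 hours
  19 + (16) = 35 -> mod 24 = 11
Result: 11:40 in UTC+9

11:40


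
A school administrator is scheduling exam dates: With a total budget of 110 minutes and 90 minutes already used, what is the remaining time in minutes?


Total budget: 110 minutes
Time used: 90 minutes
Remaining: 110 - 90 = 20 minutes
Percent used: 81.8%
Percent remaining: 18.2%

20


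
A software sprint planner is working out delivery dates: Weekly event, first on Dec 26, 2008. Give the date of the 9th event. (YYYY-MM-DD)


First occurrence: 2008-12-26 (occurrence 1)
Each occurrence is 7 days after the previous.
Occurrence 9 is 8 weeks after the first.
8 weeks = 56 days
2008-12-26 + 56 days = 2009-02-20

2009-02-20


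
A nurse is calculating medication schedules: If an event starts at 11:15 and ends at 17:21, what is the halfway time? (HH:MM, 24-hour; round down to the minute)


Start time: 11:15 = 675 minutes from midnight
End time: 17:21 = 1041 minutes from midnight
Sum: 675 + 1041 = 1716
Midpoint: 1716 / 2 = 858 minutes
Convert: 858 / 60 = 14 hours, 18 minutes
Result: 14:18

14:18


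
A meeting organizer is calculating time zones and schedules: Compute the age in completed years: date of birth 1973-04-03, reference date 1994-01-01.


Birth: 1973-04-03
Reference: 1994-01-01
Year difference: 1994 - 1973 = 21
Has birthday (04-03) occurred by 01-01? No
Birthday not yet reached this year -> subtract 1
Age in full years: 20

20


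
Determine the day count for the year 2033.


Year: 2033
Check leap year rules:
Divisible by 4? No
2033 is not a leap year
Days: 365

365


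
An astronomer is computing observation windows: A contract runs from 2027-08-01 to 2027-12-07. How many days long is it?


Start date: 2027-08-01
End date: 2027-12-07
Aug 2027: +31 days
Sep 2027: +30 days
Oct 2027: +31 days
Nov 2027: +30 days
Dec 2027: +6 days
Total: 128 days

128


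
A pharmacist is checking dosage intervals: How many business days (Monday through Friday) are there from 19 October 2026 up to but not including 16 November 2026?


Start: 2026-10-19 (Monday)
End (exclusive): 2026-11-16 (Monday)
Total calendar days: 28
Full weeks: 28 // 7 = 4 -> 20 weekdays
Remaining 0 days starting on Monday:
Total business days: 20 + 0 = 20

20


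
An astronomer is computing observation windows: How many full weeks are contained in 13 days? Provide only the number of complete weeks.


Total days: 13
Days per week: 7
Division: 13 / 7 = 1 remainder 6
Complete weeks: 1
Remaining days: 6

1


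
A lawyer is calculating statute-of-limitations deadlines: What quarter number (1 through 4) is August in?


Month: August (month 8)
Q1: January-March (months 1-3)
Q2: April-June (months 4-6)
Q3: July-September (months 7-9)
Q4: October-December (months 10-12)
Month 8 falls in Q3

3


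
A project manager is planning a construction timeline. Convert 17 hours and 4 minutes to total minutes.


Hours: 17
Minutes: 4
Convert hours to minutes: 17 x 60 = 1020
Add remaining minutes: 1020 + 4 = 1024

1024


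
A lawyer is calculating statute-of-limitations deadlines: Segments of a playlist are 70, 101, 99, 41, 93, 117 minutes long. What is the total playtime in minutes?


Durations: 70, 101, 99, 41, 93, 117
Running sum: 70
+ 101 = 171
+ 99 = 270
+ 41 = 311
+ 93 = 404
+ 117 = 521
Total duration: 521 minutes
That is 8 hours and 41 minutes

521


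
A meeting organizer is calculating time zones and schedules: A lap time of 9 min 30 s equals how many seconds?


Minutes: 9
Seconds: 30
Convert minutes to seconds: 9 x 60 = 540
Add remaining seconds: 540 + 30 = 570

570


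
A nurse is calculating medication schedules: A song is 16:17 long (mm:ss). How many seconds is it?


Minutes: 16
Extra seconds: 17
Seconds per minute: 60
Minutes to seconds: 16 x 60 = 960
Total: 960 + 17 = 977

977


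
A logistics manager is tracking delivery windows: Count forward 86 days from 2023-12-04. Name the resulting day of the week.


Start: 2023-12-04 (Monday)
Step 1 - find target date: add 86 days
  2023-12-04 + 86 days = 2024-02-28
Step 2 - day of week:
  86 mod 7 = 2
  Monday + 2 days -> Wednesday
Result: Wednesday (2024-02-28)

Wednesday


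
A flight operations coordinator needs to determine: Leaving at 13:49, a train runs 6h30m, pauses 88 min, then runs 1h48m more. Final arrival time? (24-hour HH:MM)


Depart: 13:49
Leg 1: +390 min -> 20:19
Layover: +88 min -> 21:47
Leg 2: +108 min -> 23:35
Total travel: 586 minutes = 9h 46m
Arrival: 23:35

23:35


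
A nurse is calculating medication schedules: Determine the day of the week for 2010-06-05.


Date: 2010-06-05
January 1, 2010 is a Friday
Day of year: 156
Offset from Jan 1: 155 days
155 mod 7 = 1
Result: Saturday

Saturday


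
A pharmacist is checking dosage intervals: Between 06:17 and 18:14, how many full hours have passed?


Start: 06:17
End: 18:14
Hour difference: 18 - 6 = 12 hours
Minute difference: 14 - 17 = -3 minutes
Total minutes: 717
Complete hours: 717 / 60 = 11 (remainder 57)

11


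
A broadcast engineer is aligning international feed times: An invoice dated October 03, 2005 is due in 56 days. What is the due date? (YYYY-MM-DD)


Start: 2005-10-03
Adding 56 days
Days remaining in October: 28
After October: 28 days still to add
November 2005 has 30 days, need 28
Result: 2005-11-28

2005-11-28


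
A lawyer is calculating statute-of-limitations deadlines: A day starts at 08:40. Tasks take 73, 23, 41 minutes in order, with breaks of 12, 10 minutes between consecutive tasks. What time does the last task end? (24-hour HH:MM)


Start: 08:40 = 520 min from midnight
  after task 1 (73 min): 09:53
  after break (12 min): 10:05
  after task 2 (23 min): 10:28
  after break (10 min): 10:38
  after task 3 (41 min): 11:19
Total elapsed: 159 minutes
End time: 11:19

11:19


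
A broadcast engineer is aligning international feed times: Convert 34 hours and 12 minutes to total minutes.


Hours: 34
Extra minutes: 12
Minutes per hour: 60
Hours to minutes: 34 x 60 = 2040
Total: 2040 + 12 = 2052

2052


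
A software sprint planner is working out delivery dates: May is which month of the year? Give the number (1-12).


Calendar month order:
4. April
5. May <--
6. June
May is month number 5

5


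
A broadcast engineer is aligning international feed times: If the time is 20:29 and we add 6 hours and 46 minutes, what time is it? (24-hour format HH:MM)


Start time: 20:29
Adding: 6 hours 46 minutes
Minutes: 29 + 46 = 75
Minute overflow: 75 >= 60, so carry 1 hour, minutes = 15
Hours: 20 + 6 + 1 = 27
Hour wraparound: 27 mod 24 = 3
Result: 03:15

03:15


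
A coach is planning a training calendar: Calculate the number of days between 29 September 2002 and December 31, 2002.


Start: September 29, 2002
End: December 31, 2002
Days left in September: 1
October: 31
November: 30
December: 31
Sum of remaining months: 92
Total: 1 + 92 = 93

93


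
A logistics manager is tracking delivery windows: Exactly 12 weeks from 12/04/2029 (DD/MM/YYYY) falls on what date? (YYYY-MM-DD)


Start: 2029-04-12
Weeks to add: 12
Convert to days: 12 x 7 = 84 days
Add 84 days to 2029-04-12
Result: 2029-07-05

2029-07-05


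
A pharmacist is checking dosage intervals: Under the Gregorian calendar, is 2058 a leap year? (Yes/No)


Year: 2058
Divisible by 4? 2058 / 4 = 514.5 -> No
Not divisible by 4, so NOT a leap year

No


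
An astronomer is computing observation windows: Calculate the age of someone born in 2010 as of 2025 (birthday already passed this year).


Birth year: 2010
Current year: 2025
Age = current year - birth year
Age = 2025 - 2010 = 15

15


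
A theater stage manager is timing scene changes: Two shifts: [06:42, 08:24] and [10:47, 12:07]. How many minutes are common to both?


Interval A: [402, 504] minutes from midnight
Interval B: [647, 727] minutes from midnight
Overlap start = max(402, 647) = 647
Overlap end = min(504, 727) = 504
End <= start, so the intervals do not overlap: 0 minutes

0


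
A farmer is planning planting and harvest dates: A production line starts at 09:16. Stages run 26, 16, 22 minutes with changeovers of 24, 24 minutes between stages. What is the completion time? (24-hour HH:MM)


Start: 09:16 = 556 min from midnight
  after task 1 (26 min): 09:42
  after break (24 min): 10:06
  after task 2 (16 min): 10:22
  after break (24 min): 10:46
  after task 3 (22 min): 11:08
Total elapsed: 112 minutes
End time: 11:08

11:08


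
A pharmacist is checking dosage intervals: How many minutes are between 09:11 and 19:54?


Start time: 09:11 = 551 minutes from midnight
End time: 19:54 = 1194 minutes from midnight
Difference: 1194 - 551 = 643 minutes
That is 10 hours and 43 minutes

643


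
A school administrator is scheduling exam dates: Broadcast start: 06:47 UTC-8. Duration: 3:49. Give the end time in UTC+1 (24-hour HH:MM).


Start: 06:47 in UTC-8
Step 1 - add duration:
  minutes: 47 + 49 = 96 (carry 1h)
  hours: 6 + 3 + 1 = 10
  end in UTC-8: 10:36
Step 2 - convert UTC-8 -> UTC+1:
  offset difference: 1 - (-8) = 9 hours
  10 + (9) = 19 -> mod 24 = 19
Result: 19:36 in UTC+1

19:36


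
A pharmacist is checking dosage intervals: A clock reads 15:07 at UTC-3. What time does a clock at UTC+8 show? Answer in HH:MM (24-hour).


Local time: 15:07 at UTC-3 (offset -3h)
Target zone: UTC+8 (offset 8h)
Difference: 8 - (-3) = 11 hours
Calculation: 15 + (11) = 26
Wraparound: (26) mod 24 = 2
Result: 02:07

02:07


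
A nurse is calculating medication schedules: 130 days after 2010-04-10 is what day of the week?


Start: 2010-04-10 (Saturday)
Step 1 - find target date: add 130 days
  2010-04-10 + 130 days = 2010-08-18
Step 2 - day of week:
  130 mod 7 = 4
  Saturday + 4 days -> Wednesday
Result: Wednesday (2010-08-18)

Wednesday


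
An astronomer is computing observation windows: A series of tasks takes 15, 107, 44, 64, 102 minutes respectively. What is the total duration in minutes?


Durations: 15, 107, 44, 64, 102
Running sum: 15
+ 107 = 122
+ 44 = 166
+ 64 = 230
+ 102 = 332
Total duration: 332 minutes
That is 5 hours and 32 minutes

332


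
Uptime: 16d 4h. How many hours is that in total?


Days: 16
Extra hours: 4
Hours per day: 24
Days to hours: 16 x 24 = 384
Total: 384 + 4 = 388

388


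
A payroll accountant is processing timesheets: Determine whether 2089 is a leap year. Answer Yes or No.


Year: 2089
Divisible by 4? 2089 / 4 = 522.25 -> No
Not divisible by 4, so NOT a leap year

No


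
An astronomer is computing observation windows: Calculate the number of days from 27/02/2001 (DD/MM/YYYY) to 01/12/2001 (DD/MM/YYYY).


Start date: 2001-02-27
End date: 2001-12-01
Feb 2001: +2 days
Mar 2001: +31 days
Apr 2001: +30 days
... (7 more months)
Total: 277 days

277


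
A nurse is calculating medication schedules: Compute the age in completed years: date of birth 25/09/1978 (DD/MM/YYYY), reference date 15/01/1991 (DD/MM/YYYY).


Birth: 1978-09-25
Reference: 1991-01-15
Year difference: 1991 - 1978 = 13
Has birthday (09-25) occurred by 01-15? No
Birthday not yet reached this year -> subtract 1
Age in full years: 12

12


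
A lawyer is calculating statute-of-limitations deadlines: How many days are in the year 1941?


Year: 1941
Check leap year rules:
Divisible by 4? No
1941 is not a leap year
Days: 365

365


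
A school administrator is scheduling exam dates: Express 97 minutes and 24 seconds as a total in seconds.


Minutes: 97
Seconds: 24
Convert minutes to seconds: 97 x 60 = 5820
Add remaining seconds: 5820 + 24 = 5844

5844


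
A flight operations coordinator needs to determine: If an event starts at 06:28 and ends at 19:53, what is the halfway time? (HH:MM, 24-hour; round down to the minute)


Start time: 06:28 = 388 minutes from midnight
End time: 19:53 = 1193 minutes from midnight
Sum: 388 + 1193 = 1581
Midpoint: 1581 / 2 = 790 minutes
Convert: 790 / 60 = 13 hours, 10 minutes
Result: 13:10

13:10


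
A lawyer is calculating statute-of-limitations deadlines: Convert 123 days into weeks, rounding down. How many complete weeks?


Total days: 123
Days per week: 7
Division: 123 / 7 = 17 remainder 4
Complete weeks: 17
Remaining days: 4

17


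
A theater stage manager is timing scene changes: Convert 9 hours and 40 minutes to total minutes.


Hours: 9
Minutes: 40
Convert hours to minutes: 9 x 60 = 540
Add remaining minutes: 540 + 40 = 580

580


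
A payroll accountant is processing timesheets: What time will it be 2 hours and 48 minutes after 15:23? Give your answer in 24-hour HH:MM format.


Start time: 15:23
Adding: 2 hours 48 minutes
Minutes: 23 + 48 = 71
Minute overflow: 71 >= 60, so carry 1 hour, minutes = 11
Hours: 15 + 2 + 1 = 18
Result: 18:11

18:11


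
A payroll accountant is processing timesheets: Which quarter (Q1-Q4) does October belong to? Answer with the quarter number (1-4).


Month: October (month 10)
Q1: January-March (months 1-3)
Q2: April-June (months 4-6)
Q3: July-September (months 7-9)
Q4: October-December (months 10-12)
Month 10 falls in Q4

4


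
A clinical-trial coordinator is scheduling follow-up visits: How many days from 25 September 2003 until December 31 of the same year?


Start: September 25, 2003
End: December 31, 2003
Days left in September: 5
October: 31
November: 30
December: 31
Sum of remaining months: 92
Total: 5 + 92 = 97

97


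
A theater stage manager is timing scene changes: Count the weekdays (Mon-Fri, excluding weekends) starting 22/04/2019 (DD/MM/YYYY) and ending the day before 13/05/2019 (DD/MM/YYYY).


Start: 2019-04-22 (Monday)
End (exclusive): 2019-05-13 (Monday)
Total calendar days: 21
Full weeks: 21 // 7 = 3 -> 15 weekdays
Remaining 0 days starting on Monday:
Total business days: 15 + 0 = 15

15


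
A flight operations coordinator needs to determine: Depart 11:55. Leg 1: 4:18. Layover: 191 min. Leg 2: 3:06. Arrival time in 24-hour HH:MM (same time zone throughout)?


Depart: 11:55
Leg 1: +258 min -> 16:13
Layover: +191 min -> 19:24
Leg 2: +186 min -> 22:30
Total travel: 635 minutes = 10h 35m
Arrival: 22:30

22:30


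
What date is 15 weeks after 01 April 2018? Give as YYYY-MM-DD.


Start: 2018-04-01
Weeks to add: 15
Convert to days: 15 x 7 = 105 days
Add 105 days to 2018-04-01
Result: 2018-07-15

2018-07-15


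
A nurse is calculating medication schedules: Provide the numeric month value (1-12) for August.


Calendar month order:
7. July
8. August <--
9. September
August is month number 8

8


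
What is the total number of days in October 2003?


Month: October
Year: 2003
October is a 31-day month
Total: 31 days

31


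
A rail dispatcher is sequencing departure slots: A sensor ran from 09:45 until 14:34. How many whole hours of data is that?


Start: 09:45
End: 14:34
Hour difference: 14 - 9 = 5 hours
Minute difference: 34 - 45 = -11 minutes
Total minutes: 289
Complete hours: 289 / 60 = 4 (remainder 49)

4


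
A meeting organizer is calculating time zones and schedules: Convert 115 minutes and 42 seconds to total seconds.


Minutes: 115
Extra seconds: 42
Seconds per minute: 60
Minutes to seconds: 115 x 60 = 6900
Total: 6900 + 42 = 6942

6942


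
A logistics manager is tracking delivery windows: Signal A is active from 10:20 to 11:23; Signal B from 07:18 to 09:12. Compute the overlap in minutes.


Interval A: [620, 683] minutes from midnight
Interval B: [438, 552] minutes from midnight
Overlap start = max(620, 438) = 620
Overlap end = min(683, 552) = 552
End <= start, so the intervals do not overlap: 0 minutes

0


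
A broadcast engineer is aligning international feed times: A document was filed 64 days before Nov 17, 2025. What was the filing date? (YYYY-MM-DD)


Start: 2025-11-17
Subtracting 64 days
Days already passed in November: 17
After going back through November: 47 more days to subtract
October 2025: 31 days, 16 remaining
September 2025 has 30 days, need 16
Result: 2025-09-14

2025-09-14


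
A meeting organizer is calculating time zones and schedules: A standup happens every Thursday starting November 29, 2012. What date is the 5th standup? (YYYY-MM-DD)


First occurrence: 2012-11-29 (occurrence 1)
Each occurrence is 7 days after the previous.
Occurrence 5 is 4 weeks after the first.
4 weeks = 28 days
2012-11-29 + 28 days = 2012-12-27

2012-12-27


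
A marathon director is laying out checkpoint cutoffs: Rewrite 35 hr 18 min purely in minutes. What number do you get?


Hours: 35
Extra minutes: 18
Minutes per hour: 60
Hours to minutes: 35 x 60 = 2100
Total: 2100 + 18 = 2118

2118


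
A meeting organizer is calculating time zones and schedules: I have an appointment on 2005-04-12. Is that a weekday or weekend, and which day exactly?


Date: 2005-04-12
January 1, 2005 is a Saturday
Day of year: 102
Offset from Jan 1: 101 days
101 mod 7 = 3
Result: Tuesday

Tuesday


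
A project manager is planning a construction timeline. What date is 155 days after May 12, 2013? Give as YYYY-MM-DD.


Start: 2013-05-12
Adding 155 days
Days remaining in May: 19
After May: 136 days still to add
June 2013: 30 days, 106 remaining
July 2013: 31 days, 75 remaining
August 2013: 31 days, 44 remaining
September 2013: 30 days, 14 remaining
Result: 2013-10-14

2013-10-14


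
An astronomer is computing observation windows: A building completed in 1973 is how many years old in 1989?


Birth year: 1973
Current year: 1989
Age = current year - birth year
Age = 1989 - 1973 = 16

16


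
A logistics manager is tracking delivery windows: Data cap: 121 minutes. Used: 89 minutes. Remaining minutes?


Total budget: 121 minutes
Time used: 89 minutes
Remaining: 121 - 89 = 32 minutes
Percent used: 73.6%
Percent remaining: 26.4%

32


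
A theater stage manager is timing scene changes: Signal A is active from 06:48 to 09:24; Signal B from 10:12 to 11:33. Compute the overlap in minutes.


Interval A: [408, 564] minutes from midnight
Interval B: [612, 693] minutes from midnight
Overlap start = max(408, 612) = 612
Overlap end = min(564, 693) = 564
End <= start, so the intervals do not overlap: 0 minutes

0


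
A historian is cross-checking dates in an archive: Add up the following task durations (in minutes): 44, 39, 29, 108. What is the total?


Durations: 44, 39, 29, 108
Running sum: 44
+ 39 = 83
+ 29 = 112
+ 108 = 220
Total duration: 220 minutes
That is 3 hours and 40 minutes

220


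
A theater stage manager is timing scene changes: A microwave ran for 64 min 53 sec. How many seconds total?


Minutes: 64
Extra seconds: 53
Seconds per minute: 60
Minutes to seconds: 64 x 60 = 3840
Total: 3840 + 53 = 3893

3893


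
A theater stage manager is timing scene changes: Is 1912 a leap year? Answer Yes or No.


Year: 1912
Divisible by 4? 1912 / 4 = 478.0 -> Yes
Divisible by 100? 1912 / 100 = 19.12 -> No
Divisible by 4 but not 100, so it IS a leap year

Yes


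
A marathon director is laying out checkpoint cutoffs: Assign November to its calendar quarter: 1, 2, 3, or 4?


Month: November (month 11)
Q1: January-March (months 1-3)
Q2: April-June (months 4-6)
Q3: July-September (months 7-9)
Q4: October-December (months 10-12)
Month 11 falls in Q4

4


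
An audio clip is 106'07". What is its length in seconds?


Minutes: 106
Seconds: 7
Convert minutes to seconds: 106 x 60 = 6360
Add remaining seconds: 6360 + 7 = 6367

6367


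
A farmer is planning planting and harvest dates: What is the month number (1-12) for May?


Calendar month order:
4. April
5. May <--
6. June
May is month number 5

5


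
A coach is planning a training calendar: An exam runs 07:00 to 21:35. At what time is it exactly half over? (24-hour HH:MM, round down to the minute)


Start time: 07:00 = 420 minutes from midnight
End time: 21:35 = 1295 minutes from midnight
Sum: 420 + 1295 = 1715
Midpoint: 1715 / 2 = 857 minutes
Convert: 857 / 60 = 14 hours, 17 minutes
Result: 14:17

14:17


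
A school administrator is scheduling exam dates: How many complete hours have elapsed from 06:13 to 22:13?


Start: 06:13
End: 22:13
Hour difference: 22 - 6 = 16 hours
Minute difference: 13 - 13 = 0 minutes
Total minutes: 960
Complete hours: 960 / 60 = 16 (remainder 0)

16


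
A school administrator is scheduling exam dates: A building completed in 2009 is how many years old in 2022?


Birth year: 2009
Current year: 2022
Age = current year - birth year
Age = 2022 - 2009 = 13

13


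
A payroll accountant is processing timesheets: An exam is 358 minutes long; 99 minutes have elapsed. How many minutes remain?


Total budget: 358 minutes
Time used: 99 minutes
Remaining: 358 - 99 = 259 minutes
Percent used: 27.7%
Percent remaining: 72.3%

259


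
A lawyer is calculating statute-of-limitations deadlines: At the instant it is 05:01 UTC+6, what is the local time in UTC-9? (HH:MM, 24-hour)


Local time: 05:01 at UTC+6 (offset 6h)
Target zone: UTC-9 (offset -9h)
Difference: -9 - (6) = -15 hours
Calculation: 5 + (-15) = -10
Wraparound: (-10) mod 24 = 14
Result: 14:01

14:01


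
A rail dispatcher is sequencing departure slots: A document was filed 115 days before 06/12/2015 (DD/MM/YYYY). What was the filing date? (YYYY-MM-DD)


Start: 2015-12-06
Subtracting 115 days
Days already passed in December: 6
After going back through December: 109 more days to subtract
November 2015: 30 days, 79 remaining
October 2015: 31 days, 48 remaining
September 2015: 30 days, 18 remaining
August 2015 has 31 days, need 18
Result: 2015-08-13

2015-08-13


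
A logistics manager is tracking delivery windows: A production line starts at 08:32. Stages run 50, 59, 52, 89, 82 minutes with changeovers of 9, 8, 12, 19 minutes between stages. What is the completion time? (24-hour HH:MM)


Start: 08:32 = 512 min from midnight
  after task 1 (50 min): 09:22
  after break (9 min): 09:31
  after task 2 (59 min): 10:30
  after break (8 min): 10:38
  after task 3 (52 min): 11:30
  after break (12 min): 11:42
  after task 4 (89 min): 13:11
  after break (19 min): 13:30
  after task 5 (82 min): 14:52
Total elapsed: 380 minutes
End time: 14:52

14:52


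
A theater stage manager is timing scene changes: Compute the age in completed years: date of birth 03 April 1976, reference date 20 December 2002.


Birth: 1976-04-03
Reference: 2002-12-20
Year difference: 2002 - 1976 = 26
Has birthday (04-03) occurred by 12-20? Yes
Age in full years: 26

26


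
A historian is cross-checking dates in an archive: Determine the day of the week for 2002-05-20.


Date: 2002-05-20
January 1, 2002 is a Tuesday
Day of year: 140
Offset from Jan 1: 139 days
139 mod 7 = 6
Result: Monday

Monday


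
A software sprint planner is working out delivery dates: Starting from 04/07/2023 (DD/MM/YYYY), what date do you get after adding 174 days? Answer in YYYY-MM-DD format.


Start: 2023-07-04
Adding 174 days
Days remaining in July: 27
After July: 147 days still to add
August 2023: 31 days, 116 remaining
September 2023: 30 days, 86 remaining
October 2023: 31 days, 55 remaining
November 2023: 30 days, 25 remaining
Result: 2023-12-25

2023-12-25


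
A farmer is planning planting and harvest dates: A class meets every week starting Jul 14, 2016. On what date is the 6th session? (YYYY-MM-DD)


First occurrence: 2016-07-14 (occurrence 1)
Each occurrence is 7 days after the previous.
Occurrence 6 is 5 weeks after the first.
5 weeks = 35 days
2016-07-14 + 35 days = 2016-08-18

2016-08-18


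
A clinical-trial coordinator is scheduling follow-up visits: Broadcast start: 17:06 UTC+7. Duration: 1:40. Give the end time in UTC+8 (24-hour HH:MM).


Start: 17:06 in UTC+7
Step 1 - add duration:
  minutes: 6 + 40 = 46
  hours: 17 + 1 + 0 = 18
  end in UTC+7: 18:46
Step 2 - convert UTC+7 -> UTC+8:
  offset difference: 8 - (7) = 1 hours
  18 + (1) = 19 -> mod 24 = 19
Result: 19:46 in UTC+8

19:46


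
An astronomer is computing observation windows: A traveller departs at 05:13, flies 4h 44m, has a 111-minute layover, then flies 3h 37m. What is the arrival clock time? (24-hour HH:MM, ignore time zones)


Depart: 05:13
Leg 1: +284 min -> 09:57
Layover: +111 min -> 11:48
Leg 2: +217 min -> 15:25
Total travel: 612 minutes = 10h 12m
Arrival: 15:25

15:25


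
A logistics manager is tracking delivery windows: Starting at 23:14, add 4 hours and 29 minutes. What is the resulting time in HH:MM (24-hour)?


Start time: 23:14
Adding: 4 hours 29 minutes
Minutes: 14 + 29 = 43
Hours: 23 + 4 + 0 = 27
Hour wraparound: 27 mod 24 = 3
Result: 03:43

03:43


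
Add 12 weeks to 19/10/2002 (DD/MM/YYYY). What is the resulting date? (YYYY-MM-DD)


Start: 2002-10-19
Weeks to add: 12
Convert to days: 12 x 7 = 84 days
Add 84 days to 2002-10-19
Result: 2003-01-11

2003-01-11


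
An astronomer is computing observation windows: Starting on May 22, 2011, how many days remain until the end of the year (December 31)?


Start: May 22, 2011
End: December 31, 2011
Days left in May: 9
June: 30
July: 31
August: 31
September: 30
... plus remaining months
Sum of remaining months: 214
Total: 9 + 214 = 223

223


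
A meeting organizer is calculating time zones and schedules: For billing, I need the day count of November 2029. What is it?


Month: November
Year: 2029
November is a 30-day month
Total: 30 days

30


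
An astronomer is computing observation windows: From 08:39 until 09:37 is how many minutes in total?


Start time: 08:39 = 519 minutes from midnight
End time: 09:37 = 577 minutes from midnight
Difference: 577 - 519 = 58 minutes
That is 0 hours and 58 minutes

58


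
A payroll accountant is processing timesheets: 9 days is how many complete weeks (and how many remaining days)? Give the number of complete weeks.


Total days: 9
Days per week: 7
Division: 9 / 7 = 1 remainder 2
Complete weeks: 1
Remaining days: 2

1


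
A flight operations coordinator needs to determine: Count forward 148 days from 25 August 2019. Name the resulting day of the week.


Start: 2019-08-25 (Sunday)
Step 1 - find target date: add 148 days
  2019-08-25 + 148 days = 2020-01-20
Step 2 - day of week:
  148 mod 7 = 1
  Sunday + 1 days -> Monday
Result: Monday (2020-01-20)

Monday


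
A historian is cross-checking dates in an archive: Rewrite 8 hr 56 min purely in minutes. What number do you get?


Hours: 8
Extra minutes: 56
Minutes per hour: 60
Hours to minutes: 8 x 60 = 480
Total: 480 + 56 = 536

536


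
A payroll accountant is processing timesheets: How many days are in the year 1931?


Year: 1931
Check leap year rules:
Divisible by 4? No
1931 is not a leap year
Days: 365

365


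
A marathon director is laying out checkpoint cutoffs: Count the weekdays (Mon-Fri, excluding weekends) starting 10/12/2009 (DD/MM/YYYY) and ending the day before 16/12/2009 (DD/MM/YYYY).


Start: 2009-12-10 (Thursday)
End (exclusive): 2009-12-16 (Wednesday)
Total calendar days: 6
Full weeks: 6 // 7 = 0 -> 0 weekdays
Remaining 6 days starting on Thursday:
  Thu(w), Fri(w), Sat(-), Sun(-), Mon(w), Tue(w) -> 4 weekdays
Total business days: 0 + 4 = 4

4


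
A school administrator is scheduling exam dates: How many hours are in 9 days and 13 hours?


Days: 9
Extra hours: 13
Hours per day: 24
Days to hours: 9 x 24 = 216
Total: 216 + 13 = 229

229


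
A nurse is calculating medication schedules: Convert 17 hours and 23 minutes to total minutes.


Hours: 17
Minutes: 23
Convert hours to minutes: 17 x 60 = 1020
Add remaining minutes: 1020 + 23 = 1043

1043


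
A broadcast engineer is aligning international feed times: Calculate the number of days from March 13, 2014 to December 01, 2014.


Start date: 2014-03-13
End date: 2014-12-01
Mar 2014: +19 days
Apr 2014: +30 days
May 2014: +31 days
... (6 more months)
Total: 263 days

263
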